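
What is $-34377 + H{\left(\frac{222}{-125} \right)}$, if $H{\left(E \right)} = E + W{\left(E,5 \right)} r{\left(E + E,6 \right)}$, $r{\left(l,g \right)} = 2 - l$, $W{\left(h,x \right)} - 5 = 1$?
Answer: $- \frac{4293183}{125} \approx -34345.0$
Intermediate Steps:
$W{\left(h,x \right)} = 6$ ($W{\left(h,x \right)} = 5 + 1 = 6$)
$H{\left(E \right)} = 12 - 11 E$ ($H{\left(E \right)} = E + 6 \left(2 - \left(E + E\right)\right) = E + 6 \left(2 - 2 E\right) = E - \left(-12 + 12 E\right) = 12 - 11 E$)
$-34377 + H{\left(\frac{222}{-125} \right)} = -34377 - \left(-12 + 11 \frac{222}{-125}\right) = -34377 - \left(-12 + 11 \cdot 222 \left(- \frac{1}{125}\right)\right) = -34377 + \left(12 - - \frac{2442}{125}\right) = -34377 + \left(12 + \frac{2442}{125}\right) = -34377 + \frac{3942}{125} = - \frac{4293183}{125}$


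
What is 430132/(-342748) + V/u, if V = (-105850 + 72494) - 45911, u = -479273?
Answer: -44745512080/41067465551 ≈ -1.0896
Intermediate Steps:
V = -79267 (V = -33356 - 45911 = -79267)
430132/(-342748) + V/u = 430132/(-342748) - 79267/(-479273) = 430132*(-1/342748) - 79267*(-1/479273) = -107533/85687 + 79267/479273 = -44745512080/41067465551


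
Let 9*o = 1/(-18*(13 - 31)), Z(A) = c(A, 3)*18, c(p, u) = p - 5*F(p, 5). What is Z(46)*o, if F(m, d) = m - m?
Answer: 23/81 ≈ 0.28395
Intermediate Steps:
F(m, d) = 0
c(p, u) = p (c(p, u) = p - 5*0 = p + 0 = p)
Z(A) = 18*A (Z(A) = A*18 = 18*A)
o = 1/2916 (o = 1/(9*((-18*(13 - 31)))) = 1/(9*((-18*(-18)))) = (1/9)/324 = (1/9)*(1/324) = 1/2916 ≈ 0.00034294)
Z(46)*o = (18*46)*(1/2916) = 828*(1/2916) = 23/81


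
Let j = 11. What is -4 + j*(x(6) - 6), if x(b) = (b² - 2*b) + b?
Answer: 260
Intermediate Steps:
x(b) = b² - b
-4 + j*(x(6) - 6) = -4 + 11*(6*(-1 + 6) - 6) = -4 + 11*(6*5 - 6) = -4 + 11*(30 - 6) = -4 + 11*24 = -4 + 264 = 260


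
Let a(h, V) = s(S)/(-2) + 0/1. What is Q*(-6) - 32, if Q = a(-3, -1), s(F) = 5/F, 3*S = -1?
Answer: -77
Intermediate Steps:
S = -⅓ (S = (⅓)*(-1) = -⅓ ≈ -0.33333)
a(h, V) = 15/2 (a(h, V) = (5/(-⅓))/(-2) + 0/1 = (5*(-3))*(-½) + 0*1 = -15*(-½) + 0 = 15/2 + 0 = 15/2)
Q = 15/2 ≈ 7.5000
Q*(-6) - 32 = (15/2)*(-6) - 32 = -45 - 32 = -77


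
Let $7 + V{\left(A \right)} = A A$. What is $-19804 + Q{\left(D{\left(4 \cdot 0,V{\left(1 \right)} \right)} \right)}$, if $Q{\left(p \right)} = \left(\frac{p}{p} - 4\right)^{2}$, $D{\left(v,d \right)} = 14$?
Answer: $-19795$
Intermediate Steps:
$V{\left(A \right)} = -7 + A^{2}$ ($V{\left(A \right)} = -7 + A A = -7 + A^{2}$)
$Q{\left(p \right)} = 9$ ($Q{\left(p \right)} = \left(1 - 4\right)^{2} = \left(-3\right)^{2} = 9$)
$-19804 + Q{\left(D{\left(4 \cdot 0,V{\left(1 \right)} \right)} \right)} = -19804 + 9 = -19795$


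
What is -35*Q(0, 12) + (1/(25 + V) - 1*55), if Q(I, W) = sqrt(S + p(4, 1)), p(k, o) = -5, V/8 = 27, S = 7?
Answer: -13254/241 - 35*sqrt(2) ≈ -104.49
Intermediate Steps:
V = 216 (V = 8*27 = 216)
Q(I, W) = sqrt(2) (Q(I, W) = sqrt(7 - 5) = sqrt(2))
-35*Q(0, 12) + (1/(25 + V) - 1*55) = -35*sqrt(2) + (1/(25 + 216) - 1*55) = -35*sqrt(2) + (1/241 - 55) = -35*sqrt(2) - 13254/241 = -13254/241 - 35*sqrt(2)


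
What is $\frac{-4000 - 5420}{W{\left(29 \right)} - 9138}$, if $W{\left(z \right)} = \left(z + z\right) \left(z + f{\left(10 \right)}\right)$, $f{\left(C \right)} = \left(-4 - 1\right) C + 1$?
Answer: $\frac{4710}{5149} \approx 0.91474$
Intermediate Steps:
$f{\left(C \right)} = 1 - 5 C$ ($f{\left(C \right)} = \left(-4 - 1\right) C + 1 = - 5 C + 1 = 1 - 5 C$)
$W{\left(z \right)} = 2 z \left(-49 + z\right)$ ($W{\left(z \right)} = \left(z + z\right) \left(z + \left(1 - 50\right)\right) = 2 z \left(z + \left(1 - 50\right)\right) = 2 z \left(z - 49\right) = 2 z \left(-49 + z\right)$)
$\frac{-4000 - 5420}{W{\left(29 \right)} - 9138} = \frac{-4000 - 5420}{2 \cdot 29 \left(-49 + 29\right) - 9138} = - \frac{9420}{2 \cdot 29 \left(-20\right) - 9138} = - \frac{9420}{-1160 - 9138} = - \frac{9420}{-10298} = \left(-9420\right) \left(- \frac{1}{10298}\right) = \frac{4710}{5149}$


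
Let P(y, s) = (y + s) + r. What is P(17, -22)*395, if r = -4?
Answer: -3555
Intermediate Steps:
P(y, s) = -4 + s + y (P(y, s) = (y + s) - 4 = (s + y) - 4 = -4 + s + y)
P(17, -22)*395 = (-4 - 22 + 17)*395 = -9*395 = -3555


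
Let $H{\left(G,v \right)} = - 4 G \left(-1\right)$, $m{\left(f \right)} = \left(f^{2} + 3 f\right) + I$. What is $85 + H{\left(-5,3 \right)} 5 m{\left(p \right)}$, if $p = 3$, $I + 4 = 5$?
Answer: $-1815$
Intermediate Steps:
$I = 1$ ($I = -4 + 5 = 1$)
$m{\left(f \right)} = 1 + f^{2} + 3 f$ ($m{\left(f \right)} = \left(f^{2} + 3 f\right) + 1 = 1 + f^{2} + 3 f$)
$H{\left(G,v \right)} = 4 G$
$85 + H{\left(-5,3 \right)} 5 m{\left(p \right)} = 85 + 4 \left(-5\right) 5 \left(1 + 3^{2} + 3 \cdot 3\right) = 85 - 20 \cdot 5 \left(1 + 9 + 9\right) = 85 - 20 \cdot 5 \cdot 19 = 85 - 1900 = -1815$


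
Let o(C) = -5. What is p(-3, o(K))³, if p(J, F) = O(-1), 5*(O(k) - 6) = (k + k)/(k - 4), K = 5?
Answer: 3511808/15625 ≈ 224.76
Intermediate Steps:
O(k) = 6 + 2*k/(5*(-4 + k)) (O(k) = 6 + ((k + k)/(k - 4))/5 = 6 + ((2*k)/(-4 + k))/5 = 6 + (2*k/(-4 + k))/5 = 6 + 2*k/(5*(-4 + k)))
p(J, F) = 152/25 (p(J, F) = 8*(-15 + 4*(-1))/(5*(-4 - 1)) = (8/5)*(-15 - 4)/(-5) = (8/5)*(-⅕)*(-19) = 152/25)
p(-3, o(K))³ = (152/25)³ = 3511808/15625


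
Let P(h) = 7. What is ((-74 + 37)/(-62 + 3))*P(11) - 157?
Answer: -9004/59 ≈ -152.61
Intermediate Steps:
((-74 + 37)/(-62 + 3))*P(11) - 157 = ((-74 + 37)/(-62 + 3))*7 - 157 = -37/(-59)*7 - 157 = -37*(-1/59)*7 - 157 = (37/59)*7 - 157 = 259/59 - 157 = -9004/59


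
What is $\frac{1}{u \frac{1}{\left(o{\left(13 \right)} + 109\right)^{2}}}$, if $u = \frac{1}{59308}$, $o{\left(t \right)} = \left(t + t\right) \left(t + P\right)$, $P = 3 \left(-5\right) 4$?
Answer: $73468911852$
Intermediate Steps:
$P = -60$ ($P = \left(-15\right) 4 = -60$)
$o{\left(t \right)} = 2 t \left(-60 + t\right)$ ($o{\left(t \right)} = \left(t + t\right) \left(t - 60\right) = 2 t \left(-60 + t\right)$)
$u = \frac{1}{59308} \approx 1.6861 \cdot 10^{-5}$
$\frac{1}{u \frac{1}{\left(o{\left(13 \right)} + 109\right)^{2}}} = \frac{1}{\frac{1}{59308} \frac{1}{\left(2 \cdot 13 \left(-60 + 13\right) + 109\right)^{2}}} = \frac{1}{\frac{1}{59308} \frac{1}{\left(2 \cdot 13 \left(-47\right) + 109\right)^{2}}} = \frac{1}{\frac{1}{59308} \frac{1}{\left(-1222 + 109\right)^{2}}} = \frac{1}{\frac{1}{59308} \frac{1}{\left(-1113\right)^{2}}} = \frac{1}{\frac{1}{59308} \cdot \frac{1}{1238769}} = \frac{1}{\frac{1}{73468911852}} = 73468911852$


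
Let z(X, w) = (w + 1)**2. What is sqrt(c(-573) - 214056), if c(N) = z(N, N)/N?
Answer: 2*I*sqrt(17617067214)/573 ≈ 463.28*I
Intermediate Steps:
z(X, w) = (1 + w)**2
c(N) = (1 + N)**2/N
sqrt(c(-573) - 214056) = sqrt((1 - 573)**2/(-573) - 214056) = sqrt(-1/573*(-572)**2 - 214056) = sqrt(-1/573*327184 - 214056) = sqrt(-327184/573 - 214056) = sqrt(-122981272/573) = 2*I*sqrt(17617067214)/573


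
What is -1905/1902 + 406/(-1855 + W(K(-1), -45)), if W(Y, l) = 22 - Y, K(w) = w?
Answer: -355181/290372 ≈ -1.2232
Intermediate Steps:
-1905/1902 + 406/(-1855 + W(K(-1), -45)) = -1905/1902 + 406/(-1855 + (22 - 1*(-1))) = -1905*1/1902 + 406/(-1855 + (22 + 1)) = -635/634 + 406/(-1855 + 23) = -635/634 + 406/(-1832) = -635/634 + 406*(-1/1832) = -635/634 - 203/916 = -355181/290372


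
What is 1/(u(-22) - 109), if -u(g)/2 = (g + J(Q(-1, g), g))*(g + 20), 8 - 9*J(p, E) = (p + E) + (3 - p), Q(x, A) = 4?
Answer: -1/185 ≈ -0.0054054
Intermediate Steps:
J(p, E) = 5/9 - E/9 (J(p, E) = 8/9 - ((p + E) + (3 - p))/9 = 8/9 - ((E + p) + (3 - p))/9 = 8/9 - (3 + E)/9 = 8/9 + (-1/3 - E/9) = 5/9 - E/9)
u(g) = -2*(20 + g)*(5/9 + 8*g/9) (u(g) = -2*(g + (5/9 - g/9))*(g + 20) = -2*(5/9 + 8*g/9)*(20 + g) = -2*(20 + g)*(5/9 + 8*g/9))
1/(u(-22) - 109) = 1/((-200/9 - 110/3*(-22) - 16/9*(-22)**2) - 109) = 1/((-200/9 + 2420/3 - 16/9*484) - 109) = 1/((-200/9 + 2420/3 - 7744/9) - 109) = 1/(-76 - 109) = 1/(-185) = -1/185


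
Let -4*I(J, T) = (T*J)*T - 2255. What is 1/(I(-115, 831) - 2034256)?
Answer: 2/35639873 ≈ 5.6117e-8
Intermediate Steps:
I(J, T) = 2255/4 - J*T²/4 (I(J, T) = -((T*J)*T - 2255)/4 = -((J*T)*T - 2255)/4 = -(J*T² - 2255)/4 = -(-2255 + J*T²)/4 = 2255/4 - J*T²/4)
1/(I(-115, 831) - 2034256) = 1/((2255/4 - ¼*(-115)*831²) - 2034256) = 1/((2255/4 - ¼*(-115)*690561) - 2034256) = 1/((2255/4 + 79414515/4) - 2034256) = 1/(39708385/2 - 2034256) = 1/(35639873/2) = 2/35639873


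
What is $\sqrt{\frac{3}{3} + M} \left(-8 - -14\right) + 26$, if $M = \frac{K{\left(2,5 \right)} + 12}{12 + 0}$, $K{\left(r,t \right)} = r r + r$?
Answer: $26 + 3 \sqrt{10} \approx 35.487$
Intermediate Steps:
$K{\left(r,t \right)} = r + r^{2}$ ($K{\left(r,t \right)} = r^{2} + r = r + r^{2}$)
$M = \frac{3}{2}$ ($M = \frac{2 \left(1 + 2\right) + 12}{12 + 0} = \frac{2 \cdot 3 + 12}{12} = \left(6 + 12\right) \frac{1}{12} = 18 \cdot \frac{1}{12} = \frac{3}{2} \approx 1.5$)
$\sqrt{\frac{3}{3} + M} \left(-8 - -14\right) + 26 = \sqrt{\frac{3}{3} + \frac{3}{2}} \left(-8 - -14\right) + 26 = \sqrt{3 \cdot \frac{1}{3} + \frac{3}{2}} \left(-8 + 14\right) + 26 = \sqrt{1 + \frac{3}{2}} \cdot 6 + 26 = \sqrt{\frac{5}{2}} \cdot 6 + 26 = \frac{\sqrt{10}}{2} \cdot 6 + 26 = 3 \sqrt{10} + 26 = 26 + 3 \sqrt{10}$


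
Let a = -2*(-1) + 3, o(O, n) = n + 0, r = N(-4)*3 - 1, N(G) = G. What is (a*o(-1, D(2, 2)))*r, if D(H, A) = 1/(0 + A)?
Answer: -65/2 ≈ -32.500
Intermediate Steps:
D(H, A) = 1/A
r = -13 (r = -4*3 - 1 = -12 - 1 = -13)
o(O, n) = n
a = 5 (a = 2 + 3 = 5)
(a*o(-1, D(2, 2)))*r = (5/2)*(-13) = -65/2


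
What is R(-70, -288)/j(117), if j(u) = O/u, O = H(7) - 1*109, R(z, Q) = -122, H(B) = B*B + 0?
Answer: 2379/10 ≈ 237.90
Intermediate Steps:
H(B) = B**2 (H(B) = B**2 + 0 = B**2)
O = -60 (O = 7**2 - 1*109 = 49 - 109 = -60)
j(u) = -60/u
R(-70, -288)/j(117) = -122/((-60/117)) = -122/((-60*1/117)) = -122/(-20/39) = -122*(-39/20) = 2379/10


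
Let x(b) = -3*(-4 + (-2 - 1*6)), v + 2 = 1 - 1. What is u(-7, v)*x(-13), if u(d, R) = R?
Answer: -72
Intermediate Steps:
v = -2 (v = -2 + (1 - 1) = -2 + 0 = -2)
x(b) = 36 (x(b) = -3*(-4 + (-2 - 6)) = -3*(-4 - 8) = -3*(-12) = 36)
u(-7, v)*x(-13) = -2*36 = -72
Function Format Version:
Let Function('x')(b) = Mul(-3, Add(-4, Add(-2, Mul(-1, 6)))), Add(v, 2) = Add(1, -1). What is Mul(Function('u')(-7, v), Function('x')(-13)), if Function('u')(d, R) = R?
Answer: -72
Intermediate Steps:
v = -2 (v = Add(-2, Add(1, -1)) = Add(-2, 0) = -2)
Function('x')(b) = 36 (Function('x')(b) = Mul(-3, Add(-4, Add(-2, -6))) = Mul(-3, Add(-4, -8)) = Mul(-3, -12) = 36)
Mul(Function('u')(-7, v), Function('x')(-13)) = Mul(-2, 36) = -72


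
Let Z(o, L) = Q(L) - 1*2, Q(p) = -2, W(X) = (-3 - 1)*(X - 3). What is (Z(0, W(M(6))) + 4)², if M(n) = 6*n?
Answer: 0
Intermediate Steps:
W(X) = 12 - 4*X (W(X) = -4*(-3 + X) = 12 - 4*X)
Z(o, L) = -4 (Z(o, L) = -2 - 1*2 = -2 - 2 = -4)
(Z(0, W(M(6))) + 4)² = (-4 + 4)² = 0² = 0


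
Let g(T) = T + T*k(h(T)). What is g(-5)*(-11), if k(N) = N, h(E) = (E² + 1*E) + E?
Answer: 880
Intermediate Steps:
h(E) = E² + 2*E (h(E) = (E² + E) + E = (E + E²) + E = E² + 2*E)
g(T) = T + T²*(2 + T) (g(T) = T + T*(T*(2 + T)) = T + T²*(2 + T))
g(-5)*(-11) = -5*(1 - 5*(2 - 5))*(-11) = -5*(1 - 5*(-3))*(-11) = -5*(1 + 15)*(-11) = -5*16*(-11) = -80*(-11) = 880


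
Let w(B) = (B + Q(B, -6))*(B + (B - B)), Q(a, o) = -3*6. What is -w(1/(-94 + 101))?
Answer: 125/49 ≈ 2.5510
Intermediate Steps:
Q(a, o) = -18
w(B) = B*(-18 + B) (w(B) = (B - 18)*(B + (B - B)) = (-18 + B)*(B + 0) = (-18 + B)*B = B*(-18 + B))
-w(1/(-94 + 101)) = -(-18 + 1/(-94 + 101))/(-94 + 101) = -(-18 + 1/7)/7 = -(-125)/(7*7) = -1*(-125/49) = 125/49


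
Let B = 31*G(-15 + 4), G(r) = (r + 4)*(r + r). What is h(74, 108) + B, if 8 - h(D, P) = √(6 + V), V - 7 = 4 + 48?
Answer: 4782 - √65 ≈ 4773.9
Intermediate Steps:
V = 59 (V = 7 + (4 + 48) = 7 + 52 = 59)
G(r) = 2*r*(4 + r) (G(r) = (4 + r)*(2*r) = 2*r*(4 + r))
h(D, P) = 8 - √65 (h(D, P) = 8 - √(6 + 59) = 8 - √65)
B = 4774 (B = 31*(2*(-15 + 4)*(4 + (-15 + 4))) = 31*(2*(-11)*(4 - 11)) = 31*(2*(-11)*(-7)) = 31*154 = 4774)
h(74, 108) + B = (8 - √65) + 4774 = 4782 - √65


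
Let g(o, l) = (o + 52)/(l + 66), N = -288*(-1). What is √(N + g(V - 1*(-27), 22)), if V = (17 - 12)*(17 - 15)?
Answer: √559526/44 ≈ 17.000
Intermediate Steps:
V = 10 (V = 5*2 = 10)
N = 288
g(o, l) = (52 + o)/(66 + l)
√(N + g(V - 1*(-27), 22)) = √(288 + (52 + (10 - 1*(-27)))/(66 + 22)) = √(288 + (52 + (10 + 27))/88) = √(288 + (52 + 37)/88) = √(288 + (1/88)*89) = √(288 + 89/88) = √(25433/88) = √559526/44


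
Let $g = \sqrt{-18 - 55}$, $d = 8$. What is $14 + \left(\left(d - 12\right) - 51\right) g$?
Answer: $14 - 55 i \sqrt{73} \approx 14.0 - 469.92 i$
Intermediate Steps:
$g = i \sqrt{73}$ ($g = \sqrt{-73} = i \sqrt{73} \approx 8.544 i$)
$14 + \left(\left(d - 12\right) - 51\right) g = 14 + \left(\left(8 - 12\right) - 51\right) i \sqrt{73} = 14 + \left(-4 - 51\right) i \sqrt{73} = 14 - 55 i \sqrt{73}$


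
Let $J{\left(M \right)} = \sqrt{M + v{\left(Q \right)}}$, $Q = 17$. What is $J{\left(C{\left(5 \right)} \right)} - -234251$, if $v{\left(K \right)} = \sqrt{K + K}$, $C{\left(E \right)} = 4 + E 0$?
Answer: $234251 + \sqrt{4 + \sqrt{34}} \approx 2.3425 \cdot 10^{5}$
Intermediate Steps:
$C{\left(E \right)} = 4$ ($C{\left(E \right)} = 4 + 0 = 4$)
$v{\left(K \right)} = \sqrt{2} \sqrt{K}$ ($v{\left(K \right)} = \sqrt{2 K} = \sqrt{2} \sqrt{K}$)
$J{\left(M \right)} = \sqrt{M + \sqrt{34}}$ ($J{\left(M \right)} = \sqrt{M + \sqrt{2} \sqrt{17}} = \sqrt{M + \sqrt{34}}$)
$J{\left(C{\left(5 \right)} \right)} - -234251 = \sqrt{4 + \sqrt{34}} - -234251 = \sqrt{4 + \sqrt{34}} + 234251 = 234251 + \sqrt{4 + \sqrt{34}}$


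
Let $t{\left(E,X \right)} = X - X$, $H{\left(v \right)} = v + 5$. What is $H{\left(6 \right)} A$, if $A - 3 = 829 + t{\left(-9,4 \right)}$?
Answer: $9152$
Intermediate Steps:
$H{\left(v \right)} = 5 + v$
$t{\left(E,X \right)} = 0$
$A = 832$ ($A = 3 + \left(829 + 0\right) = 3 + 829 = 832$)
$H{\left(6 \right)} A = \left(5 + 6\right) 832 = 11 \cdot 832 = 9152$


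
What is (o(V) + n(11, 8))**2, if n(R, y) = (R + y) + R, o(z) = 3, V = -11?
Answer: 1089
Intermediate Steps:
n(R, y) = y + 2*R
(o(V) + n(11, 8))**2 = (3 + (8 + 2*11))**2 = (3 + (8 + 22))**2 = (3 + 30)**2 = 33**2 = 1089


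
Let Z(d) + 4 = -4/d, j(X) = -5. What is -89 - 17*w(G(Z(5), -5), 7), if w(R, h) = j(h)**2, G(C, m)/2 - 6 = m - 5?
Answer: -514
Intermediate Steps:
Z(d) = -4 - 4/d
G(C, m) = 2 + 2*m (G(C, m) = 12 + 2*(m - 5) = 12 + 2*(-5 + m) = 12 + (-10 + 2*m) = 2 + 2*m)
w(R, h) = 25 (w(R, h) = (-5)**2 = 25)
-89 - 17*w(G(Z(5), -5), 7) = -89 - 17*25 = -89 - 425 = -514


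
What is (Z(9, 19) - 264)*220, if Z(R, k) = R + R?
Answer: -54120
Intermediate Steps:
Z(R, k) = 2*R
(Z(9, 19) - 264)*220 = (2*9 - 264)*220 = (18 - 264)*220 = -246*220 = -54120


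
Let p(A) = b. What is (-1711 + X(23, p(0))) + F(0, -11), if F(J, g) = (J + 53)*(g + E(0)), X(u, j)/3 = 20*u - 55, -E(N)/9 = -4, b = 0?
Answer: 829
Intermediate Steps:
E(N) = 36 (E(N) = -9*(-4) = 36)
p(A) = 0
X(u, j) = -165 + 60*u (X(u, j) = 3*(20*u - 55) = 3*(-55 + 20*u) = -165 + 60*u)
F(J, g) = (36 + g)*(53 + J) (F(J, g) = (J + 53)*(g + 36) = (53 + J)*(36 + g) = (36 + g)*(53 + J))
(-1711 + X(23, p(0))) + F(0, -11) = (-1711 + (-165 + 60*23)) + (1908 + 36*0 + 53*(-11) + 0*(-11)) = (-1711 + (-165 + 1380)) + (1908 + 0 - 583 + 0) = (-1711 + 1215) + 1325 = -496 + 1325 = 829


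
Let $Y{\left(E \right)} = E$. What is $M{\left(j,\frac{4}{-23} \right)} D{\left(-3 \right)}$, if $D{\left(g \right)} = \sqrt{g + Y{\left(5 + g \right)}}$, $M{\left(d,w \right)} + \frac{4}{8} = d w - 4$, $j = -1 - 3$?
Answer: $- \frac{175 i}{46} \approx - 3.8043 i$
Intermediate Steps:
$j = -4$ ($j = -1 - 3 = -4$)
$M{\left(d,w \right)} = - \frac{9}{2} + d w$ ($M{\left(d,w \right)} = - \frac{1}{2} + \left(d w - 4\right) = - \frac{1}{2} + \left(-4 + d w\right) = - \frac{9}{2} + d w$)
$D{\left(g \right)} = \sqrt{5 + 2 g}$ ($D{\left(g \right)} = \sqrt{g + \left(5 + g\right)} = \sqrt{5 + 2 g}$)
$M{\left(j,\frac{4}{-23} \right)} D{\left(-3 \right)} = \left(- \frac{9}{2} - 4 \frac{4}{-23}\right) \sqrt{5 + 2 \left(-3\right)} = \left(- \frac{9}{2} - 4 \cdot 4 \left(- \frac{1}{23}\right)\right) \sqrt{5 - 6} = \left(- \frac{9}{2} - - \frac{16}{23}\right) \sqrt{-1} = \left(- \frac{9}{2} + \frac{16}{23}\right) i = - \frac{175 i}{46}$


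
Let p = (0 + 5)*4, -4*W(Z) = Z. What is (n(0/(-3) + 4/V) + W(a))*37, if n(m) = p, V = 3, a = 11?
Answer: 2553/4 ≈ 638.25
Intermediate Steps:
W(Z) = -Z/4
p = 20 (p = 5*4 = 20)
n(m) = 20
(n(0/(-3) + 4/V) + W(a))*37 = (20 - ¼*11)*37 = (20 - 11/4)*37 = (69/4)*37 = 2553/4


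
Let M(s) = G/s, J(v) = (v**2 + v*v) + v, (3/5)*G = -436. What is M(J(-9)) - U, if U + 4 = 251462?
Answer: -115421402/459 ≈ -2.5146e+5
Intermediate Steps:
G = -2180/3 (G = (5/3)*(-436) = -2180/3 ≈ -726.67)
J(v) = v + 2*v**2 (J(v) = (v**2 + v**2) + v = 2*v**2 + v = v + 2*v**2)
U = 251458 (U = -4 + 251462 = 251458)
M(s) = -2180/(3*s)
M(J(-9)) - U = -2180*(-1/(9*(1 + 2*(-9))))/3 - 1*251458 = -2180*(-1/(9*(1 - 18)))/3 - 251458 = -2180/(3*((-9*(-17)))) - 251458 = -2180/3/153 - 251458 = -2180/3*1/153 - 251458 = -2180/459 - 251458 = -115421402/459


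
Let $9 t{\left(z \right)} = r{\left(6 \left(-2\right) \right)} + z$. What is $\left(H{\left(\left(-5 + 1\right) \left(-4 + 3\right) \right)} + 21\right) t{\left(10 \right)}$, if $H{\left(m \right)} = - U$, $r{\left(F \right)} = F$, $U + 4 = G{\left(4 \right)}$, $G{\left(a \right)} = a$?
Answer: $- \frac{14}{3} \approx -4.6667$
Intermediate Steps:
$U = 0$ ($U = -4 + 4 = 0$)
$t{\left(z \right)} = - \frac{4}{3} + \frac{z}{9}$ ($t{\left(z \right)} = \frac{6 \left(-2\right) + z}{9} = \frac{-12 + z}{9} = - \frac{4}{3} + \frac{z}{9}$)
$H{\left(m \right)} = 0$ ($H{\left(m \right)} = \left(-1\right) 0 = 0$)
$\left(H{\left(\left(-5 + 1\right) \left(-4 + 3\right) \right)} + 21\right) t{\left(10 \right)} = \left(0 + 21\right) \left(- \frac{4}{3} + \frac{1}{9} \cdot 10\right) = 21 \left(- \frac{4}{3} + \frac{10}{9}\right) = 21 \left(- \frac{2}{9}\right) = - \frac{14}{3}$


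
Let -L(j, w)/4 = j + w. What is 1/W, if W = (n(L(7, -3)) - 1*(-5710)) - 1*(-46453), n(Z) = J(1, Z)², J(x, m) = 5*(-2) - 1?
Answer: 1/52284 ≈ 1.9126e-5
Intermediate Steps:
L(j, w) = -4*j - 4*w (L(j, w) = -4*(j + w) = -4*j - 4*w)
J(x, m) = -11 (J(x, m) = -10 - 1 = -11)
n(Z) = 121 (n(Z) = (-11)² = 121)
W = 52284 (W = (121 - 1*(-5710)) - 1*(-46453) = (121 + 5710) + 46453 = 5831 + 46453 = 52284)
1/W = 1/52284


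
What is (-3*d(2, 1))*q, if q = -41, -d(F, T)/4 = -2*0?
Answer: 0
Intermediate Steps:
d(F, T) = 0 (d(F, T) = -(-8)*0 = -4*0 = 0)
(-3*d(2, 1))*q = -3*0*(-41) = 0*(-41) = 0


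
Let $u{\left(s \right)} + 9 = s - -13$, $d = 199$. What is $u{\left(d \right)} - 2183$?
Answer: $-1980$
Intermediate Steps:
$u{\left(s \right)} = 4 + s$ ($u{\left(s \right)} = -9 + \left(s - -13\right) = -9 + \left(s + 13\right) = -9 + \left(13 + s\right) = 4 + s$)
$u{\left(d \right)} - 2183 = \left(4 + 199\right) - 2183 = 203 - 2183 = -1980$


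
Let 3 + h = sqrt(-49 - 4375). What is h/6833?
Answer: -3/6833 + 2*I*sqrt(1106)/6833 ≈ -0.00043905 + 0.0097341*I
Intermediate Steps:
h = -3 + 2*I*sqrt(1106) (h = -3 + sqrt(-49 - 4375) = -3 + sqrt(-4424) = -3 + 2*I*sqrt(1106) ≈ -3.0 + 66.513*I)
h/6833 = (-3 + 2*I*sqrt(1106))/6833 = (-3 + 2*I*sqrt(1106))*(1/6833) = -3/6833 + 2*I*sqrt(1106)/6833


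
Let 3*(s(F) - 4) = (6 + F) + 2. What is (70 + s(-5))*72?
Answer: 5400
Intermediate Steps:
s(F) = 20/3 + F/3 (s(F) = 4 + ((6 + F) + 2)/3 = 4 + (8 + F)/3 = 4 + (8/3 + F/3) = 20/3 + F/3)
(70 + s(-5))*72 = (70 + (20/3 + (⅓)*(-5)))*72 = (70 + (20/3 - 5/3))*72 = (70 + 5)*72 = 75*72 = 5400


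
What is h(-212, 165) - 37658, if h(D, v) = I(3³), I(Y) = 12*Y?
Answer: -37334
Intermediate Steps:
h(D, v) = 324 (h(D, v) = 12*3³ = 12*27 = 324)
h(-212, 165) - 37658 = 324 - 37658 = -37334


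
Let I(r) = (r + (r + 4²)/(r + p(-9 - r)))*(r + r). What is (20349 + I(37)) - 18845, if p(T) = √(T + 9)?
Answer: 82559/19 - 53*I*√37/19 ≈ 4345.2 - 16.968*I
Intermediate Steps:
p(T) = √(9 + T)
I(r) = 2*r*(r + (16 + r)/(r + √(-r))) (I(r) = (r + (r + 4²)/(r + √(9 + (-9 - r))))*(r + r) = (r + (r + 16)/(r + √(-r)))*(2*r) = (r + (16 + r)/(r + √(-r)))*(2*r) = 2*r*(r + (16 + r)/(r + √(-r))))
(20349 + I(37)) - 18845 = (20349 + 2*37*(16 + 37 + 37² - (-1*37)^(3/2))/(37 + √(-1*37))) - 18845 = (20349 + 2*37*(16 + 37 + 1369 - (-37)^(3/2))/(37 + √(-37))) - 18845 = (20349 + 2*37*(16 + 37 + 1369 - (-37)*I*√37)/(37 + I*√37)) - 18845 = (20349 + 2*37*(16 + 37 + 1369 + 37*I*√37)/(37 + I*√37)) - 18845 = (20349 + 2*37*(1422 + 37*I*√37)/(37 + I*√37)) - 18845 = (20349 + 74*(1422 + 37*I*√37)/(37 + I*√37)) - 18845 = 1504 + 74*(1422 + 37*I*√37)/(37 + I*√37)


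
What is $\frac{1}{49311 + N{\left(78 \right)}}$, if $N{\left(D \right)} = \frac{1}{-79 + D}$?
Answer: $\frac{1}{49310} \approx 2.028 \cdot 10^{-5}$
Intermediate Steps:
$\frac{1}{49311 + N{\left(78 \right)}} = \frac{1}{49311 + \frac{1}{-79 + 78}} = \frac{1}{49311 + \frac{1}{-1}} = \frac{1}{49311 - 1} = \frac{1}{49310}$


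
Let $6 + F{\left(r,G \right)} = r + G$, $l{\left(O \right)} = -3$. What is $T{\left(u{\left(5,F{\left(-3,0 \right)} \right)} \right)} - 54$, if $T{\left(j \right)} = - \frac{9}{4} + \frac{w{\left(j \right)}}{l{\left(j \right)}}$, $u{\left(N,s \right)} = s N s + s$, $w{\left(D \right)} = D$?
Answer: $- \frac{753}{4} \approx -188.25$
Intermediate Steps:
$F{\left(r,G \right)} = -6 + G + r$ ($F{\left(r,G \right)} = -6 + \left(r + G\right) = -6 + \left(G + r\right) = -6 + G + r$)
$u{\left(N,s \right)} = s + N s^{2}$ ($u{\left(N,s \right)} = N s s + s = N s^{2} + s = s + N s^{2}$)
$T{\left(j \right)} = - \frac{9}{4} - \frac{j}{3}$ ($T{\left(j \right)} = - \frac{9}{4} + \frac{j}{-3} = \left(-9\right) \frac{1}{4} + j \left(- \frac{1}{3}\right) = - \frac{9}{4} - \frac{j}{3}$)
$T{\left(u{\left(5,F{\left(-3,0 \right)} \right)} \right)} - 54 = \left(- \frac{9}{4} - \frac{\left(-6 + 0 - 3\right) \left(1 + 5 \left(-6 + 0 - 3\right)\right)}{3}\right) - 54 = \left(- \frac{9}{4} - \frac{\left(-9\right) \left(1 + 5 \left(-9\right)\right)}{3}\right) - 54 = \left(- \frac{9}{4} - \frac{\left(-9\right) \left(1 - 45\right)}{3}\right) - 54 = \left(- \frac{9}{4} - \frac{\left(-9\right) \left(-44\right)}{3}\right) - 54 = \left(- \frac{9}{4} - 132\right) - 54 = - \frac{537}{4} - 54 = - \frac{753}{4}$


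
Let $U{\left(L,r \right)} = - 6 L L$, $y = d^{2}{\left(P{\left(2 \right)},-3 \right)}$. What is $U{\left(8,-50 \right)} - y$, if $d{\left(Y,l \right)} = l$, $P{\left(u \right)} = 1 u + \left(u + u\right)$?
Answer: $-393$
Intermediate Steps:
$P{\left(u \right)} = 3 u$ ($P{\left(u \right)} = u + 2 u = 3 u$)
$y = 9$ ($y = \left(-3\right)^{2} = 9$)
$U{\left(L,r \right)} = - 6 L^{2}$
$U{\left(8,-50 \right)} - y = - 6 \cdot 8^{2} - 9 = \left(-6\right) 64 - 9 = -384 - 9 = -393$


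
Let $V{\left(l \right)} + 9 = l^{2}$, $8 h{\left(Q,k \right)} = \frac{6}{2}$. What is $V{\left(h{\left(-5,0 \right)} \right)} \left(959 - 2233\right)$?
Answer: $\frac{361179}{32} \approx 11287.0$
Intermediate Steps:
$h{\left(Q,k \right)} = \frac{3}{8}$ ($h{\left(Q,k \right)} = \frac{6 \cdot \frac{1}{2}}{8} = \frac{1}{8} \cdot 3 = \frac{3}{8}$)
$V{\left(l \right)} = -9 + l^{2}$
$V{\left(h{\left(-5,0 \right)} \right)} \left(959 - 2233\right) = \left(-9 + \left(\frac{3}{8}\right)^{2}\right) \left(959 - 2233\right) = \left(-9 + \frac{9}{64}\right) \left(-1274\right) = \left(- \frac{567}{64}\right) \left(-1274\right) = \frac{361179}{32}$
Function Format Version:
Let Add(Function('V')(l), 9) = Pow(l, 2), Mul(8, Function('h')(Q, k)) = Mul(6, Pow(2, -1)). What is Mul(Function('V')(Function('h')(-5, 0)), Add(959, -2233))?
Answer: Rational(361179, 32) ≈ 11287.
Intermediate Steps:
Function('h')(Q, k) = Rational(3, 8) (Function('h')(Q, k) = Mul(Rational(1, 8), Mul(6, Pow(2, -1))) = Mul(Rational(1, 8), Mul(6, Rational(1, 2))) = Mul(Rational(1, 8), 3) = Rational(3, 8))
Function('V')(l) = Add(-9, Pow(l, 2))
Mul(Function('V')(Function('h')(-5, 0)), Add(959, -2233)) = Mul(Add(-9, Pow(Rational(3, 8), 2)), Add(959, -2233)) = Mul(Add(-9, Rational(9, 64)), -1274) = Mul(Rational(-567, 64), -1274) = Rational(361179, 32)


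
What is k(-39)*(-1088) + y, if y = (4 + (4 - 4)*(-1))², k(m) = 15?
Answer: -16304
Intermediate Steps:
y = 16 (y = (4 + 0*(-1))² = (4 + 0)² = 4² = 16)
k(-39)*(-1088) + y = 15*(-1088) + 16 = -16320 + 16 = -16304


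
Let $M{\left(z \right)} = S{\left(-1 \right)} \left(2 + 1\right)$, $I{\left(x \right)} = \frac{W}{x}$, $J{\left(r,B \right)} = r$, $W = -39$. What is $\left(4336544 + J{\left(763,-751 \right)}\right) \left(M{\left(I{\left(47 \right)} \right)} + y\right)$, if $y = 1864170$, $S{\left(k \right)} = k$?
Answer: $8085464578269$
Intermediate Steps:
$I{\left(x \right)} = - \frac{39}{x}$
$M{\left(z \right)} = -3$ ($M{\left(z \right)} = - (2 + 1) = \left(-1\right) 3 = -3$)
$\left(4336544 + J{\left(763,-751 \right)}\right) \left(M{\left(I{\left(47 \right)} \right)} + y\right) = \left(4336544 + 763\right) \left(-3 + 1864170\right) = 4337307 \cdot 1864167 = 8085464578269$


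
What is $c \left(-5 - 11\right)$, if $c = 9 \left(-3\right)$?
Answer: $432$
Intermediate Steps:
$c = -27$
$c \left(-5 - 11\right) = - 27 \left(-5 - 11\right) = \left(-27\right) \left(-16\right) = 432$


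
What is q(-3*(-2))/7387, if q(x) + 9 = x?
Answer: -3/7387 ≈ -0.00040612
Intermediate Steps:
q(x) = -9 + x
q(-3*(-2))/7387 = (-9 - 3*(-2))/7387 = (-9 + 6)*(1/7387) = -3*1/7387 = -3/7387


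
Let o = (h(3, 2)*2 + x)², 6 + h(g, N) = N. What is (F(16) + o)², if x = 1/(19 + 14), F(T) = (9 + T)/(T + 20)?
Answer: 78232649401/18974736 ≈ 4123.0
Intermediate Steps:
h(g, N) = -6 + N
F(T) = (9 + T)/(20 + T)
x = 1/33 ≈ 0.030303
o = 69169/1089 (o = ((-6 + 2)*2 + 1/33)² = (-4*2 + 1/33)² = (-8 + 1/33)² = (-263/33)² = 69169/1089 ≈ 63.516)
(F(16) + o)² = ((9 + 16)/(20 + 16) + 69169/1089)² = (25/36 + 69169/1089)² = (279701/4356)² = 78232649401/18974736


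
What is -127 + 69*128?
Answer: 8705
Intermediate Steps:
-127 + 69*128 = -127 + 8832 = 8705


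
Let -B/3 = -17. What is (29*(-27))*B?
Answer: -39933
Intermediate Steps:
B = 51 (B = -3*(-17) = 51)
(29*(-27))*B = (29*(-27))*51 = -783*51 = -39933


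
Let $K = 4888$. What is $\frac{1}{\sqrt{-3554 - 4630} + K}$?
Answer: $\frac{611}{2987591} - \frac{i \sqrt{2046}}{11950364} \approx 0.00020451 - 3.7851 \cdot 10^{-6} i$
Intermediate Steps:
$\frac{1}{\sqrt{-3554 - 4630} + K} = \frac{1}{\sqrt{-3554 - 4630} + 4888} = \frac{1}{\sqrt{-8184} + 4888} = \frac{1}{2 i \sqrt{2046} + 4888} = \frac{1}{4888 + 2 i \sqrt{2046}}$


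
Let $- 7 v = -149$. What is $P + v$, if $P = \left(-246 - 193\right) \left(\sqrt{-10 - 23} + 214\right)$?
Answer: $- \frac{657473}{7} - 439 i \sqrt{33} \approx -93925.0 - 2521.9 i$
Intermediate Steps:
$v = \frac{149}{7}$ ($v = \left(- \frac{1}{7}\right) \left(-149\right) = \frac{149}{7} \approx 21.286$)
$P = -93946 - 439 i \sqrt{33}$ ($P = - 439 \left(\sqrt{-33} + 214\right) = - 439 \left(i \sqrt{33} + 214\right) = - 439 \left(214 + i \sqrt{33}\right) = -93946 - 439 i \sqrt{33} \approx -93946.0 - 2521.9 i$)
$P + v = \left(-93946 - 439 i \sqrt{33}\right) + \frac{149}{7} = - \frac{657473}{7} - 439 i \sqrt{33}$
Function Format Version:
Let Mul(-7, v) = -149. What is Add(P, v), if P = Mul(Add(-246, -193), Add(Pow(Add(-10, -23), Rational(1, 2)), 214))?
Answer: Add(Rational(-657473, 7), Mul(-439, I, Pow(33, Rational(1, 2)))) ≈ Add(-93925., Mul(-2521.9, I))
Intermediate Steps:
v = Rational(149, 7) (v = Mul(Rational(-1, 7), -149) = Rational(149, 7) ≈ 21.286)
P = Add(-93946, Mul(-439, I, Pow(33, Rational(1, 2)))) (P = Mul(-439, Add(Pow(-33, Rational(1, 2)), 214)) = Mul(-439, Add(Mul(I, Pow(33, Rational(1, 2))), 214)) = Mul(-439, Add(214, Mul(I, Pow(33, Rational(1, 2))))) = Add(-93946, Mul(-439, I, Pow(33, Rational(1, 2)))) ≈ Add(-93946., Mul(-2521.9, I)))
Add(P, v) = Add(Add(-93946, Mul(-439, I, Pow(33, Rational(1, 2)))), Rational(149, 7)) = Add(Rational(-657473, 7), Mul(-439, I, Pow(33, Rational(1, 2))))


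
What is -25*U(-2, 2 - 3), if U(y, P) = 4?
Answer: -100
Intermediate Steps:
-25*U(-2, 2 - 3) = -25*4 = -100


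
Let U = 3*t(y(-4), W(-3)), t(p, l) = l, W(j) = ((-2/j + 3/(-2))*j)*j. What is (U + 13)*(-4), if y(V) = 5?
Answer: 38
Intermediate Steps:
W(j) = j²*(-3/2 - 2/j) (W(j) = ((-2/j + 3*(-½))*j)*j = ((-2/j - 3/2)*j)*j = ((-3/2 - 2/j)*j)*j = (j*(-3/2 - 2/j))*j = j²*(-3/2 - 2/j))
U = -45/2 (U = 3*(-½*(-3)*(4 + 3*(-3))) = 3*(-½*(-3)*(4 - 9)) = 3*(-½*(-3)*(-5)) = 3*(-15/2) = -45/2 ≈ -22.500)
(U + 13)*(-4) = (-45/2 + 13)*(-4) = -19/2*(-4) = 38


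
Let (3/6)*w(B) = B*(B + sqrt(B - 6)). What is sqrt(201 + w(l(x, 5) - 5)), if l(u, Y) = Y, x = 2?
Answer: sqrt(201) ≈ 14.177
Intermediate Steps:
w(B) = 2*B*(B + sqrt(-6 + B)) (w(B) = 2*(B*(B + sqrt(B - 6))) = 2*(B*(B + sqrt(-6 + B))) = 2*B*(B + sqrt(-6 + B)))
sqrt(201 + w(l(x, 5) - 5)) = sqrt(201 + 2*(5 - 5)*((5 - 5) + sqrt(-6 + (5 - 5)))) = sqrt(201 + 2*0*(0 + sqrt(-6 + 0))) = sqrt(201 + 2*0*(0 + sqrt(-6))) = sqrt(201 + 2*0*(0 + I*sqrt(6))) = sqrt(201 + 2*0*(I*sqrt(6))) = sqrt(201 + 0) = sqrt(201)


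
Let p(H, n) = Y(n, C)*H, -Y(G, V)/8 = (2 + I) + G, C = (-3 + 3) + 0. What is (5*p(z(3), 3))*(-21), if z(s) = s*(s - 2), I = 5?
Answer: 25200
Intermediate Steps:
C = 0 (C = 0 + 0 = 0)
z(s) = s*(-2 + s)
Y(G, V) = -56 - 8*G (Y(G, V) = -8*((2 + 5) + G) = -8*(7 + G) = -56 - 8*G)
p(H, n) = H*(-56 - 8*n) (p(H, n) = (-56 - 8*n)*H = H*(-56 - 8*n))
(5*p(z(3), 3))*(-21) = (5*(-8*3*(-2 + 3)*(7 + 3)))*(-21) = (5*(-8*3*1*10))*(-21) = (5*(-8*3*10))*(-21) = (5*(-240))*(-21) = -1200*(-21) = 25200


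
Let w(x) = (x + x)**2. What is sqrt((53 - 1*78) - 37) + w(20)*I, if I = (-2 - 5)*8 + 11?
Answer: -72000 + I*sqrt(62) ≈ -72000.0 + 7.874*I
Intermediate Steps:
I = -45 (I = -7*8 + 11 = -56 + 11 = -45)
w(x) = 4*x**2 (w(x) = (2*x)**2 = 4*x**2)
sqrt((53 - 1*78) - 37) + w(20)*I = sqrt((53 - 1*78) - 37) + (4*20**2)*(-45) = sqrt((53 - 78) - 37) + (4*400)*(-45) = sqrt(-25 - 37) + 1600*(-45) = sqrt(-62) - 72000 = I*sqrt(62) - 72000 = -72000 + I*sqrt(62)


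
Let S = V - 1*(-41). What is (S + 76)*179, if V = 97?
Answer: 38306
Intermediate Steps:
S = 138 (S = 97 - 1*(-41) = 97 + 41 = 138)
(S + 76)*179 = (138 + 76)*179 = 214*179 = 38306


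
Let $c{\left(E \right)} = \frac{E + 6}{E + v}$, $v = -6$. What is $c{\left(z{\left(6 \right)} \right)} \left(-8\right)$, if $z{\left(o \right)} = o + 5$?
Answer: $- \frac{136}{5} \approx -27.2$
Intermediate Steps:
$z{\left(o \right)} = 5 + o$
$c{\left(E \right)} = \frac{6 + E}{-6 + E}$ ($c{\left(E \right)} = \frac{E + 6}{E - 6} = \frac{6 + E}{-6 + E}$)
$c{\left(z{\left(6 \right)} \right)} \left(-8\right) = \frac{6 + \left(5 + 6\right)}{-6 + \left(5 + 6\right)} \left(-8\right) = \frac{6 + 11}{-6 + 11} \left(-8\right) = \frac{1}{5} \cdot 17 \left(-8\right) = \frac{17}{5} \left(-8\right) = - \frac{136}{5}$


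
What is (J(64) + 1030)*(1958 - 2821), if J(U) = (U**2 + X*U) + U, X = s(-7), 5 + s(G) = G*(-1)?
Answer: -4589434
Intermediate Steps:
s(G) = -5 - G (s(G) = -5 + G*(-1) = -5 - G)
X = 2 (X = -5 - 1*(-7) = -5 + 7 = 2)
J(U) = U**2 + 3*U (J(U) = (U**2 + 2*U) + U = U**2 + 3*U)
(J(64) + 1030)*(1958 - 2821) = (64*(3 + 64) + 1030)*(1958 - 2821) = (64*67 + 1030)*(-863) = (4288 + 1030)*(-863) = 5318*(-863) = -4589434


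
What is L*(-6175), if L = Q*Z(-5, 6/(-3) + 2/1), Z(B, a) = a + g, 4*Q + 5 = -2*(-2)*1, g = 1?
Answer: 6175/4 ≈ 1543.8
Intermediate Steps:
Q = -¼ (Q = -5/4 + (-2*(-2)*1)/4 = -5/4 + (4*1)/4 = -5/4 + (¼)*4 = -5/4 + 1 = -¼ ≈ -0.25000)
Z(B, a) = 1 + a (Z(B, a) = a + 1 = 1 + a)
L = -¼ (L = -(1 + (6/(-3) + 2/1))/4 = -(1 + (6*(-⅓) + 2*1))/4 = -(1 + (-2 + 2))/4 = -(1 + 0)/4 = -¼*1 = -¼ ≈ -0.25000)
L*(-6175) = -¼*(-6175) = 6175/4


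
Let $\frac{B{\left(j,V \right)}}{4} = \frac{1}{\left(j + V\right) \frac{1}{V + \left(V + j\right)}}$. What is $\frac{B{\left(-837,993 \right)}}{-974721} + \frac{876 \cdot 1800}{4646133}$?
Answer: $\frac{739942276943}{2180477194467} \approx 0.33935$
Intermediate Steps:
$B{\left(j,V \right)} = \frac{4 \left(j + 2 V\right)}{V + j}$ ($B{\left(j,V \right)} = \frac{4}{\left(j + V\right) \frac{1}{V + \left(V + j\right)}} = \frac{4}{\left(V + j\right) \frac{1}{j + 2 V}} = \frac{4}{\frac{1}{j + 2 V} \left(V + j\right)} = 4 \frac{j + 2 V}{V + j} = \frac{4 \left(j + 2 V\right)}{V + j}$)
$\frac{B{\left(-837,993 \right)}}{-974721} + \frac{876 \cdot 1800}{4646133} = \frac{4 \frac{1}{993 - 837} \left(-837 + 2 \cdot 993\right)}{-974721} + \frac{876 \cdot 1800}{4646133} = \frac{4 \left(-837 + 1986\right)}{156} \left(- \frac{1}{974721}\right) + 1576800 \cdot \frac{1}{4646133} = 4 \cdot \frac{1}{156} \cdot 1149 \left(- \frac{1}{974721}\right) + \frac{58400}{172079} = \frac{383}{13} \left(- \frac{1}{974721}\right) + \frac{58400}{172079} = - \frac{383}{12671373} + \frac{58400}{172079} = \frac{739942276943}{2180477194467}$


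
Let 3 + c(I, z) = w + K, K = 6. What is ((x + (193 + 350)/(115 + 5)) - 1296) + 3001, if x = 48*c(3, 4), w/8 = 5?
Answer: 150941/40 ≈ 3773.5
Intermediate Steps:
w = 40 (w = 8*5 = 40)
c(I, z) = 43 (c(I, z) = -3 + (40 + 6) = -3 + 46 = 43)
x = 2064 (x = 48*43 = 2064)
((x + (193 + 350)/(115 + 5)) - 1296) + 3001 = ((2064 + (193 + 350)/(115 + 5)) - 1296) + 3001 = ((2064 + 543/120) - 1296) + 3001 = ((2064 + 543*(1/120)) - 1296) + 3001 = ((2064 + 181/40) - 1296) + 3001 = (82741/40 - 1296) + 3001 = 30901/40 + 3001 = 150941/40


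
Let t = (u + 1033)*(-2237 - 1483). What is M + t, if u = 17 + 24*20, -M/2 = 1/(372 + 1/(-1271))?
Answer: -2691051090142/472811 ≈ -5.6916e+6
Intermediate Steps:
M = -2542/472811 (M = -2/(372 + 1/(-1271)) = -2/(372 - 1/1271) = -2/472811/1271 = -2*1271/472811 = -2542/472811 ≈ -0.0053764)
u = 497 (u = 17 + 480 = 497)
t = -5691600 (t = (497 + 1033)*(-2237 - 1483) = 1530*(-3720) = -5691600)
M + t = -2542/472811 - 5691600 = -2691051090142/472811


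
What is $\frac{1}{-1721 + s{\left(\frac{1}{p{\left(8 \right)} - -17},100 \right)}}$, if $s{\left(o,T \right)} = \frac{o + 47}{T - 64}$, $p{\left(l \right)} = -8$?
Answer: $- \frac{81}{139295} \approx -0.0005815$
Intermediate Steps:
$s{\left(o,T \right)} = \frac{47 + o}{-64 + T}$
$\frac{1}{-1721 + s{\left(\frac{1}{p{\left(8 \right)} - -17},100 \right)}} = \frac{1}{-1721 + \frac{47 + \frac{1}{-8 - -17}}{-64 + 100}} = \frac{1}{-1721 + \frac{47 + \frac{1}{-8 + \left(-26 + 43\right)}}{36}} = \frac{1}{-1721 + \frac{47 + \frac{1}{-8 + 17}}{36}} = \frac{1}{-1721 + \frac{47 + \frac{1}{9}}{36}} = \frac{1}{-1721 + \frac{1}{36} \cdot \frac{424}{9}} = \frac{1}{-1721 + \frac{106}{81}} = \frac{1}{- \frac{139295}{81}} = - \frac{81}{139295}$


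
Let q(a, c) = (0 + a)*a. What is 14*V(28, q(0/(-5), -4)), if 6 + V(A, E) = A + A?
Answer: 700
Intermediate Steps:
q(a, c) = a**2 (q(a, c) = a*a = a**2)
V(A, E) = -6 + 2*A (V(A, E) = -6 + (A + A) = -6 + 2*A)
14*V(28, q(0/(-5), -4)) = 14*(-6 + 2*28) = 14*(-6 + 56) = 14*50 = 700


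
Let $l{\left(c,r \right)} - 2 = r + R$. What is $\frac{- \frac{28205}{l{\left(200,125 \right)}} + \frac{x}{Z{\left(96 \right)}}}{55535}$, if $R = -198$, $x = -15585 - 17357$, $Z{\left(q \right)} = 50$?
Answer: $- \frac{464316}{98574625} \approx -0.0047103$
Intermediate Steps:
$x = -32942$ ($x = -15585 - 17357 = -32942$)
$l{\left(c,r \right)} = -196 + r$ ($l{\left(c,r \right)} = 2 + \left(r - 198\right) = 2 + \left(-198 + r\right) = -196 + r$)
$\frac{- \frac{28205}{l{\left(200,125 \right)}} + \frac{x}{Z{\left(96 \right)}}}{55535} = \frac{- \frac{28205}{-196 + 125} - \frac{32942}{50}}{55535} = \left(- \frac{28205}{-71} - \frac{16471}{25}\right) \frac{1}{55535} = \left(\left(-28205\right) \left(- \frac{1}{71}\right) - \frac{16471}{25}\right) \frac{1}{55535} = \left(\frac{28205}{71} - \frac{16471}{25}\right) \frac{1}{55535} = \left(- \frac{464316}{1775}\right) \frac{1}{55535} = - \frac{464316}{98574625}$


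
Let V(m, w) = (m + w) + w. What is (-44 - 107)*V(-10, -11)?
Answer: 4832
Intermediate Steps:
V(m, w) = m + 2*w
(-44 - 107)*V(-10, -11) = (-44 - 107)*(-10 + 2*(-11)) = -151*(-10 - 22) = -151*(-32) = 4832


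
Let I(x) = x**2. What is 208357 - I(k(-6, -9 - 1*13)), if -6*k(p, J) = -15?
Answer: 833403/4 ≈ 2.0835e+5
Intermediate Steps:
k(p, J) = 5/2 (k(p, J) = -1/6*(-15) = 5/2)
208357 - I(k(-6, -9 - 1*13)) = 208357 - (5/2)**2 = 208357 - 1*25/4 = 208357 - 25/4 = 833403/4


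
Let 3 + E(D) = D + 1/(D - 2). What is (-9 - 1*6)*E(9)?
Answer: -645/7 ≈ -92.143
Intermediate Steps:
E(D) = -3 + D + 1/(-2 + D) (E(D) = -3 + (D + 1/(D - 2)) = -3 + (D + 1/(-2 + D)) = -3 + D + 1/(-2 + D))
(-9 - 1*6)*E(9) = (-9 - 1*6)*((7 + 9² - 5*9)/(-2 + 9)) = (-9 - 6)*((7 + 81 - 45)/7) = -15*43/7 = -645/7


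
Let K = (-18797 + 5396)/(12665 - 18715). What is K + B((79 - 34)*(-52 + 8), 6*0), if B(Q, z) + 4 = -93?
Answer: -573449/6050 ≈ -94.785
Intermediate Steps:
K = 13401/6050 (K = -13401/(-6050) = -13401*(-1/6050) = 13401/6050 ≈ 2.2150)
B(Q, z) = -97 (B(Q, z) = -4 - 93 = -97)
K + B((79 - 34)*(-52 + 8), 6*0) = 13401/6050 - 97 = -573449/6050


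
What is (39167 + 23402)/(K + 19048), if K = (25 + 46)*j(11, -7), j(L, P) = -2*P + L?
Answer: 62569/20823 ≈ 3.0048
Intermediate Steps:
j(L, P) = L - 2*P
K = 1775 (K = (25 + 46)*(11 - 2*(-7)) = 71*(11 + 14) = 71*25 = 1775)
(39167 + 23402)/(K + 19048) = (39167 + 23402)/(1775 + 19048) = 62569/20823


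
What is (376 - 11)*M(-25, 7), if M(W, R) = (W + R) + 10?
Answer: -2920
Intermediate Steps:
M(W, R) = 10 + R + W (M(W, R) = (R + W) + 10 = 10 + R + W)
(376 - 11)*M(-25, 7) = (376 - 11)*(10 + 7 - 25) = 365*(-8) = -2920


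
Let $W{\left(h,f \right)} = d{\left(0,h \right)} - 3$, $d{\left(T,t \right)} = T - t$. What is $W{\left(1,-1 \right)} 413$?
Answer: $-1652$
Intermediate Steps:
$W{\left(h,f \right)} = -3 - h$ ($W{\left(h,f \right)} = \left(0 - h\right) - 3 = - h - 3 = -3 - h$)
$W{\left(1,-1 \right)} 413 = \left(-3 - 1\right) 413 = \left(-4\right) 413 = -1652$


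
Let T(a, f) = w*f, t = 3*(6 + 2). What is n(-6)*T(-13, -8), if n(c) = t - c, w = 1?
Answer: -240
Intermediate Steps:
t = 24 (t = 3*8 = 24)
T(a, f) = f (T(a, f) = 1*f = f)
n(c) = 24 - c
n(-6)*T(-13, -8) = (24 - 1*(-6))*(-8) = (24 + 6)*(-8) = 30*(-8) = -240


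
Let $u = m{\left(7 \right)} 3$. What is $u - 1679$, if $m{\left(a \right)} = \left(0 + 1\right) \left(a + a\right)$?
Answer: $-1637$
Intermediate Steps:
$m{\left(a \right)} = 2 a$ ($m{\left(a \right)} = 1 \cdot 2 a = 2 a$)
$u = 42$ ($u = 2 \cdot 7 \cdot 3 = 14 \cdot 3 = 42$)
$u - 1679 = 42 - 1679 = -1637$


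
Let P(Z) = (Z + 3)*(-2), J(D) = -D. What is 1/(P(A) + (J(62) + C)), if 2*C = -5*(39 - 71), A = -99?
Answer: 1/210 ≈ 0.0047619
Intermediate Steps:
C = 80 (C = (-5*(39 - 71))/2 = (-5*(-32))/2 = (½)*160 = 80)
P(Z) = -6 - 2*Z (P(Z) = (3 + Z)*(-2) = -6 - 2*Z)
1/(P(A) + (J(62) + C)) = 1/((-6 - 2*(-99)) + (-1*62 + 80)) = 1/((-6 + 198) + (-62 + 80)) = 1/(192 + 18) = 1/210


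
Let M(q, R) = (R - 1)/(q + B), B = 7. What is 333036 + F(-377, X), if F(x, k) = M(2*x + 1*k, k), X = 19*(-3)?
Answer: 133880501/402 ≈ 3.3304e+5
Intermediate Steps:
X = -57
M(q, R) = (-1 + R)/(7 + q) (M(q, R) = (R - 1)/(q + 7) = (-1 + R)/(7 + q))
F(x, k) = (-1 + k)/(7 + k + 2*x) (F(x, k) = (-1 + k)/(7 + (2*x + 1*k)) = (-1 + k)/(7 + (2*x + k)) = (-1 + k)/(7 + (k + 2*x)) = (-1 + k)/(7 + k + 2*x))
333036 + F(-377, X) = 333036 + (-1 - 57)/(7 - 57 + 2*(-377)) = 333036 - 58/(7 - 57 - 754) = 333036 - 58/(-804) = 333036 - 1/804*(-58) = 333036 + 29/402 = 133880501/402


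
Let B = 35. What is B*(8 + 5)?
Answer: 455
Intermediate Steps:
B*(8 + 5) = 35*(8 + 5) = 35*13 = 455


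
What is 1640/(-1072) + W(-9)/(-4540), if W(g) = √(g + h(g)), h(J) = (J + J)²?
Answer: -205/134 - 3*√35/4540 ≈ -1.5338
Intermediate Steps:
h(J) = 4*J² (h(J) = (2*J)² = 4*J²)
W(g) = √(g + 4*g²)
1640/(-1072) + W(-9)/(-4540) = 1640/(-1072) + √(-9*(1 + 4*(-9)))/(-4540) = 1640*(-1/1072) + √(-9*(1 - 36))*(-1/4540) = -205/134 + √(-9*(-35))*(-1/4540) = -205/134 + √315*(-1/4540) = -205/134 + (3*√35)*(-1/4540) = -205/134 - 3*√35/4540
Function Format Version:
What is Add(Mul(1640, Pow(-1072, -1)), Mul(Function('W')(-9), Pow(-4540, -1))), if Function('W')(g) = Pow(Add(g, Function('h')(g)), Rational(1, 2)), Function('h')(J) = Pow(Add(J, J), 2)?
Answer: Add(Rational(-205, 134), Mul(Rational(-3, 4540), Pow(35, Rational(1, 2)))) ≈ -1.5338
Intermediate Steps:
Function('h')(J) = Mul(4, Pow(J, 2)) (Function('h')(J) = Pow(Mul(2, J), 2) = Mul(4, Pow(J, 2)))
Function('W')(g) = Pow(Add(g, Mul(4, Pow(g, 2))), Rational(1, 2))
Add(Mul(1640, Pow(-1072, -1)), Mul(Function('W')(-9), Pow(-4540, -1))) = Add(Mul(1640, Pow(-1072, -1)), Mul(Pow(Mul(-9, Add(1, Mul(4, -9))), Rational(1, 2)), Pow(-4540, -1))) = Add(Mul(1640, Rational(-1, 1072)), Mul(Pow(Mul(-9, Add(1, -36)), Rational(1, 2)), Rational(-1, 4540))) = Add(Rational(-205, 134), Mul(Pow(Mul(-9, -35), Rational(1, 2)), Rational(-1, 4540))) = Add(Rational(-205, 134), Mul(Pow(315, Rational(1, 2)), Rational(-1, 4540))) = Add(Rational(-205, 134), Mul(Mul(3, Pow(35, Rational(1, 2))), Rational(-1, 4540))) = Add(Rational(-205, 134), Mul(Rational(-3, 4540), Pow(35, Rational(1, 2))))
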